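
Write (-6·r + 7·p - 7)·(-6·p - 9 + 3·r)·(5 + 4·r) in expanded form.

(-6·r + 7·p - 7)·(-6·p - 9 + 3·r)·(5 + 4·r)
= (36·p·r + 54·r - 18·r^2 - 42·p^2 - 63·p + 21·p·r + 42·p + 63 - 21·r)·(5 + 4·r)    [distributive law]
= (57·p·r + 33·r - 18·r^2 - 42·p^2 - 21·p + 63)·(5 + 4·r)    [combine like terms]
= 285·p·r + 228·p·r^2 + 165·r + 132·r^2 - 90·r^2 - 72·r^3 - 210·p^2 - 168·p^2·r - 105·p - 84·p·r + 315 + 252·r    [distributive law]
= 201·p·r + 228·p·r^2 + 417·r + 42·r^2 - 72·r^3 - 210·p^2 - 168·p^2·r - 105·p + 315    [combine like terms]

201·p·r + 228·p·r^2 + 417·r + 42·r^2 - 72·r^3 - 210·p^2 - 168·p^2·r - 105·p + 315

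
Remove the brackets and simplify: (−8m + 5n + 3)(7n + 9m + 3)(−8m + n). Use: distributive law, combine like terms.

16m^2n − 291mn^2 + 576m^3 − 24m^2 − 285mn + 35n^3 + 36n^2 − 72m + 9n

(−8m + 5n + 3)(7n + 9m + 3)(−8m + n)
= (−56mn − 72m^2 − 24m + 35n^2 + 45mn + 15n + 21n + 27m + 9)(−8m + n)    [distributive law]
= (−11mn − 72m^2 + 3m + 35n^2 + 36n + 9)(−8m + n)    [combine like terms]
= 88m^2n − 11mn^2 + 576m^3 − 72m^2n − 24m^2 + 3mn − 280mn^2 + 35n^3 − 288mn + 36n^2 − 72m + 9n    [distributive law]
= 16m^2n − 291mn^2 + 576m^3 − 24m^2 − 285mn + 35n^3 + 36n^2 − 72m + 9n    [combine like terms]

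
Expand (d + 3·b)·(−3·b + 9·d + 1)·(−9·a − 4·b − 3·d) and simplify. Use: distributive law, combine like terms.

(d + 3·b)·(−3·b + 9·d + 1)·(−9·a − 4·b − 3·d)
= (−3·b·d + 9·d² + d − 9·b² + 27·b·d + 3·b)·(−9·a − 4·b − 3·d)    [distributive law]
= (24·b·d + 9·d² + d − 9·b² + 3·b)·(−9·a − 4·b − 3·d)    [combine like terms]
= −216·a·b·d − 96·b²·d − 72·b·d² − 81·a·d² − 36·b·d² − 27·d³ − 9·a·d − 4·b·d − 3·d² + 81·a·b² + 36·b³ + 27·b²·d − 27·a·b − 12·b² − 9·b·d    [distributive law]
= −216·a·b·d − 69·b²·d − 108·b·d² − 81·a·d² − 27·d³ − 9·a·d − 13·b·d − 3·d² + 81·a·b² + 36·b³ − 27·a·b − 12·b²    [combine like terms]

−216·a·b·d − 69·b²·d − 108·b·d² − 81·a·d² − 27·d³ − 9·a·d − 13·b·d − 3·d² + 81·a·b² + 36·b³ − 27·a·b − 12·b²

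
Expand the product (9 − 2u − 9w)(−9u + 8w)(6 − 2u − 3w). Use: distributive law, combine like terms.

−486u + 270u^2 + 489uw + 432w − 648w^2 − 36u^3 − 184u^2w − 51uw^2 + 216w^3

(9 − 2u − 9w)(−9u + 8w)(6 − 2u − 3w)
= (−81u + 72w + 18u^2 − 16uw + 81uw − 72w^2)(6 − 2u − 3w)    [distributive law]
= (−81u + 72w + 18u^2 + 65uw − 72w^2)(6 − 2u − 3w)    [combine like terms]
= −486u + 162u^2 + 243uw + 432w − 144uw − 216w^2 + 108u^2 − 36u^3 − 54u^2w + 390uw − 130u^2w − 195uw^2 − 432w^2 + 144uw^2 + 216w^3    [distributive law]
= −486u + 270u^2 + 489uw + 432w − 648w^2 − 36u^3 − 184u^2w − 51uw^2 + 216w^3    [combine like terms]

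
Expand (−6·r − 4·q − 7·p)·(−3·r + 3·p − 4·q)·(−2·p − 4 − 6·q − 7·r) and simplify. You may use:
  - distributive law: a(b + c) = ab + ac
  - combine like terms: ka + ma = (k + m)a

(−6·r − 4·q − 7·p)·(−3·r + 3·p − 4·q)·(−2·p − 4 − 6·q − 7·r)
= (18·r^2 − 18·p·r + 24·q·r + 12·q·r − 12·p·q + 16·q^2 + 21·p·r − 21·p^2 + 28·p·q)·(−2·p − 4 − 6·q − 7·r)    [distributive law]
= (18·r^2 + 3·p·r + 36·q·r + 16·p·q + 16·q^2 − 21·p^2)·(−2·p − 4 − 6·q − 7·r)    [combine like terms]
= −36·p·r^2 − 72·r^2 − 108·q·r^2 − 126·r^3 − 6·p^2·r − 12·p·r − 18·p·q·r − 21·p·r^2 − 72·p·q·r − 144·q·r − 216·q^2·r − 252·q·r^2 − 32·p^2·q − 64·p·q − 96·p·q^2 − 112·p·q·r − 32·p·q^2 − 64·q^2 − 96·q^3 − 112·q^2·r + 42·p^3 + 84·p^2 + 126·p^2·q + 147·p^2·r    [distributive law]
= −57·p·r^2 − 72·r^2 − 360·q·r^2 − 126·r^3 + 141·p^2·r − 12·p·r − 202·p·q·r − 144·q·r − 328·q^2·r + 94·p^2·q − 64·p·q − 128·p·q^2 − 64·q^2 − 96·q^3 + 42·p^3 + 84·p^2    [combine like terms]

−57·p·r^2 − 72·r^2 − 360·q·r^2 − 126·r^3 + 141·p^2·r − 12·p·r − 202·p·q·r − 144·q·r − 328·q^2·r + 94·p^2·q − 64·p·q − 128·p·q^2 − 64·q^2 − 96·q^3 + 42·p^3 + 84·p^2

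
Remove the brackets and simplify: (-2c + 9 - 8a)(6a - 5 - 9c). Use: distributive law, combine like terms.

(-2c + 9 - 8a)(6a - 5 - 9c)
= -12ac + 10c + 18c^2 + 54a - 45 - 81c - 48a^2 + 40a + 72ac    [distributive law]
= 60ac - 71c + 18c^2 + 94a - 45 - 48a^2    [combine like terms]

60ac - 71c + 18c^2 + 94a - 45 - 48a^2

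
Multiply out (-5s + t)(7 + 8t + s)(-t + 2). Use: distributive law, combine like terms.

-43st - 70s + 39st^2 + 5s^2t - 10s^2 + 9t^2 + 14t - 8t^3

(-5s + t)(7 + 8t + s)(-t + 2)
= (-35s - 40st - 5s^2 + 7t + 8t^2 + st)(-t + 2)    [distributive law]
= (-35s - 39st - 5s^2 + 7t + 8t^2)(-t + 2)    [combine like terms]
= 35st - 70s + 39st^2 - 78st + 5s^2t - 10s^2 - 7t^2 + 14t - 8t^3 + 16t^2    [distributive law]
= -43st - 70s + 39st^2 + 5s^2t - 10s^2 + 9t^2 + 14t - 8t^3    [combine like terms]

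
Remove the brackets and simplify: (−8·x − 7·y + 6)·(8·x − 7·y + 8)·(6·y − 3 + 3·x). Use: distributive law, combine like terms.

(−8·x − 7·y + 6)·(8·x − 7·y + 8)·(6·y − 3 + 3·x)
= (−64·x^2 + 56·x·y − 64·x − 56·x·y + 49·y^2 − 56·y + 48·x − 42·y + 48)·(6·y − 3 + 3·x)    [distributive law]
= (−64·x^2 − 16·x + 49·y^2 − 98·y + 48)·(6·y − 3 + 3·x)    [combine like terms]
= −384·x^2·y + 192·x^2 − 192·x^3 − 96·x·y + 48·x − 48·x^2 + 294·y^3 − 147·y^2 + 147·x·y^2 − 588·y^2 + 294·y − 294·x·y + 288·y − 144 + 144·x    [distributive law]
= −384·x^2·y + 144·x^2 − 192·x^3 − 390·x·y + 192·x + 294·y^3 − 735·y^2 + 147·x·y^2 + 582·y − 144    [combine like terms]

−384·x^2·y + 144·x^2 − 192·x^3 − 390·x·y + 192·x + 294·y^3 − 735·y^2 + 147·x·y^2 + 582·y − 144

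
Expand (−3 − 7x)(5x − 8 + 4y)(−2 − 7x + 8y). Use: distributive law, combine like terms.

−250x − 217x^2 + 468xy − 48 + 216y − 96y^2 + 245x^3 − 84x^2y − 224xy^2

(−3 − 7x)(5x − 8 + 4y)(−2 − 7x + 8y)
= (−15x + 24 − 12y − 35x^2 + 56x − 28xy)(−2 − 7x + 8y)    [distributive law]
= (41x + 24 − 12y − 35x^2 − 28xy)(−2 − 7x + 8y)    [combine like terms]
= −82x − 287x^2 + 328xy − 48 − 168x + 192y + 24y + 84xy − 96y^2 + 70x^2 + 245x^3 − 280x^2y + 56xy + 196x^2y − 224xy^2    [distributive law]
= −250x − 217x^2 + 468xy − 48 + 216y − 96y^2 + 245x^3 − 84x^2y − 224xy^2    [combine like terms]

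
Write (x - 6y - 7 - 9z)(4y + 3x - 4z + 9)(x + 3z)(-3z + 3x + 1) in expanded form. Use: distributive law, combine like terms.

-120x^2yz - 42x^3y - 260x^2y + 54xyz^2 - 546xyz - 75x^3z + 9x^4 - 33x^3 - 105x^2z^2 - 253x^2z + 495xz^3 - 267xz^2 - 201x^2 - 467xz - 144xy^2z - 72x^2y^2 - 24xy^2 + 216y^2z^2 - 72y^2z + 108yz^3 + 702yz^2 - 82xy - 246yz + 585z^3 + 408z^2 - 63x - 189z - 324z^4

(x - 6y - 7 - 9z)(4y + 3x - 4z + 9)(x + 3z)(-3z + 3x + 1)
= (4xy + 3x^2 - 4xz + 9x - 24y^2 - 18xy + 24yz - 54y - 28y - 21x + 28z - 63 - 36yz - 27xz + 36z^2 - 81z)(x + 3z)(-3z + 3x + 1)    [distributive law]
= (-14xy + 3x^2 - 31xz - 12x - 24y^2 - 12yz - 82y - 53z - 63 + 36z^2)(x + 3z)(-3z + 3x + 1)    [combine like terms]
= (-14x^2y - 42xyz + 3x^3 + 9x^2z - 31x^2z - 93xz^2 - 12x^2 - 36xz - 24xy^2 - 72y^2z - 12xyz - 36yz^2 - 82xy - 246yz - 53xz - 159z^2 - 63x - 189z + 36xz^2 + 108z^3)(-3z + 3x + 1)    [distributive law]
= (-14x^2y - 54xyz + 3x^3 - 22x^2z - 57xz^2 - 12x^2 - 89xz - 24xy^2 - 72y^2z - 36yz^2 - 82xy - 246yz - 159z^2 - 63x - 189z + 108z^3)(-3z + 3x + 1)    [combine like terms]
= 42x^2yz - 42x^3y - 14x^2y + 162xyz^2 - 162x^2yz - 54xyz - 9x^3z + 9x^4 + 3x^3 + 66x^2z^2 - 66x^3z - 22x^2z + 171xz^3 - 171x^2z^2 - 57xz^2 + 36x^2z - 36x^3 - 12x^2 + 267xz^2 - 267x^2z - 89xz + 72xy^2z - 72x^2y^2 - 24xy^2 + 216y^2z^2 - 216xy^2z - 72y^2z + 108yz^3 - 108xyz^2 - 36yz^2 + 246xyz - 246x^2y - 82xy + 738yz^2 - 738xyz - 246yz + 477z^3 - 477xz^2 - 159z^2 + 189xz - 189x^2 - 63x + 567z^2 - 567xz - 189z - 324z^4 + 324xz^3 + 108z^3    [distributive law]
= -120x^2yz - 42x^3y - 260x^2y + 54xyz^2 - 546xyz - 75x^3z + 9x^4 - 33x^3 - 105x^2z^2 - 253x^2z + 495xz^3 - 267xz^2 - 201x^2 - 467xz - 144xy^2z - 72x^2y^2 - 24xy^2 + 216y^2z^2 - 72y^2z + 108yz^3 + 702yz^2 - 82xy - 246yz + 585z^3 + 408z^2 - 63x - 189z - 324z^4    [combine like terms]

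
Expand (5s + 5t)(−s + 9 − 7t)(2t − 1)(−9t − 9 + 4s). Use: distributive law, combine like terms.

−230s^2t^2 + 565s^2t − 40s^3t − 225s^2 + 20s^3 + 50st^2 − 945st + 405s + 440st^3 − 495t^3 − 720t^2 + 405t + 630t^4

(5s + 5t)(−s + 9 − 7t)(2t − 1)(−9t − 9 + 4s)
= (−5s^2 + 45s − 35st − 5st + 45t − 35t^2)(2t − 1)(−9t − 9 + 4s)    [distributive law]
= (−5s^2 + 45s − 40st + 45t − 35t^2)(2t − 1)(−9t − 9 + 4s)    [combine like terms]
= (−10s^2t + 5s^2 + 90st − 45s − 80st^2 + 40st + 90t^2 − 45t − 70t^3 + 35t^2)(−9t − 9 + 4s)    [distributive law]
= (−10s^2t + 5s^2 + 130st − 45s − 80st^2 + 125t^2 − 45t − 70t^3)(−9t − 9 + 4s)    [combine like terms]
= 90s^2t^2 + 90s^2t − 40s^3t − 45s^2t − 45s^2 + 20s^3 − 1170st^2 − 1170st + 520s^2t + 405st + 405s − 180s^2 + 720st^3 + 720st^2 − 320s^2t^2 − 1125t^3 − 1125t^2 + 500st^2 + 405t^2 + 405t − 180st + 630t^4 + 630t^3 − 280st^3    [distributive law]
= −230s^2t^2 + 565s^2t − 40s^3t − 225s^2 + 20s^3 + 50st^2 − 945st + 405s + 440st^3 − 495t^3 − 720t^2 + 405t + 630t^4    [combine like terms]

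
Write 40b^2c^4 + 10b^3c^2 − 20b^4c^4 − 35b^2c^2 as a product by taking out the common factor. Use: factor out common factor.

40b^2c^4 + 10b^3c^2 − 20b^4c^4 − 35b^2c^2
= 5(8b^2c^4 + 2b^3c^2 − 4b^4c^4 − 7b^2c^2)    [factor out 5]
= 5b^2c^2(8c^2 + 2b − 4b^2c^2 − 7)    [factor out b^2c^2]

5b^2c^2(8c^2 + 2b − 4b^2c^2 − 7)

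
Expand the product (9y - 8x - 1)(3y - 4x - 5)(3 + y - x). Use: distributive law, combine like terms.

(9y - 8x - 1)(3y - 4x - 5)(3 + y - x)
= (27y² - 36xy - 45y - 24xy + 32x² + 40x - 3y + 4x + 5)(3 + y - x)    [distributive law]
= (27y² - 60xy - 48y + 32x² + 44x + 5)(3 + y - x)    [combine like terms]
= 81y² + 27y³ - 27xy² - 180xy - 60xy² + 60x²y - 144y - 48y² + 48xy + 96x² + 32x²y - 32x³ + 132x + 44xy - 44x² + 15 + 5y - 5x    [distributive law]
= 33y² + 27y³ - 87xy² - 88xy + 92x²y - 139y + 52x² - 32x³ + 127x + 15    [combine like terms]

33y² + 27y³ - 87xy² - 88xy + 92x²y - 139y + 52x² - 32x³ + 127x + 15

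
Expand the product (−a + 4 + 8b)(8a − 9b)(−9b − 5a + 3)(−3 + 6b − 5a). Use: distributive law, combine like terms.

−780a^2b − 273a^2b^2 + 1705a^3b + 800a^3 − 200a^4 + 72a^2 + 1017ab^2 − 5022ab^3 + 783ab − 288a − 972b^2 − 1296b^3 + 324b + 3888b^4

(−a + 4 + 8b)(8a − 9b)(−9b − 5a + 3)(−3 + 6b − 5a)
= (−8a^2 + 9ab + 32a − 36b + 64ab − 72b^2)(−9b − 5a + 3)(−3 + 6b − 5a)    [distributive law]
= (−8a^2 + 73ab + 32a − 36b − 72b^2)(−9b − 5a + 3)(−3 + 6b − 5a)    [combine like terms]
= (72a^2b + 40a^3 − 24a^2 − 657ab^2 − 365a^2b + 219ab − 288ab − 160a^2 + 96a + 324b^2 + 180ab − 108b + 648b^3 + 360ab^2 − 216b^2)(−3 + 6b − 5a)    [distributive law]
= (−293a^2b + 40a^3 − 184a^2 − 297ab^2 + 111ab + 96a + 108b^2 − 108b + 648b^3)(−3 + 6b − 5a)    [combine like terms]
= 879a^2b − 1758a^2b^2 + 1465a^3b − 120a^3 + 240a^3b − 200a^4 + 552a^2 − 1104a^2b + 920a^3 + 891ab^2 − 1782ab^3 + 1485a^2b^2 − 333ab + 666ab^2 − 555a^2b − 288a + 576ab − 480a^2 − 324b^2 + 648b^3 − 540ab^2 + 324b − 648b^2 + 540ab − 1944b^3 + 3888b^4 − 3240ab^3    [distributive law]
= −780a^2b − 273a^2b^2 + 1705a^3b + 800a^3 − 200a^4 + 72a^2 + 1017ab^2 − 5022ab^3 + 783ab − 288a − 972b^2 − 1296b^3 + 324b + 3888b^4    [combine like terms]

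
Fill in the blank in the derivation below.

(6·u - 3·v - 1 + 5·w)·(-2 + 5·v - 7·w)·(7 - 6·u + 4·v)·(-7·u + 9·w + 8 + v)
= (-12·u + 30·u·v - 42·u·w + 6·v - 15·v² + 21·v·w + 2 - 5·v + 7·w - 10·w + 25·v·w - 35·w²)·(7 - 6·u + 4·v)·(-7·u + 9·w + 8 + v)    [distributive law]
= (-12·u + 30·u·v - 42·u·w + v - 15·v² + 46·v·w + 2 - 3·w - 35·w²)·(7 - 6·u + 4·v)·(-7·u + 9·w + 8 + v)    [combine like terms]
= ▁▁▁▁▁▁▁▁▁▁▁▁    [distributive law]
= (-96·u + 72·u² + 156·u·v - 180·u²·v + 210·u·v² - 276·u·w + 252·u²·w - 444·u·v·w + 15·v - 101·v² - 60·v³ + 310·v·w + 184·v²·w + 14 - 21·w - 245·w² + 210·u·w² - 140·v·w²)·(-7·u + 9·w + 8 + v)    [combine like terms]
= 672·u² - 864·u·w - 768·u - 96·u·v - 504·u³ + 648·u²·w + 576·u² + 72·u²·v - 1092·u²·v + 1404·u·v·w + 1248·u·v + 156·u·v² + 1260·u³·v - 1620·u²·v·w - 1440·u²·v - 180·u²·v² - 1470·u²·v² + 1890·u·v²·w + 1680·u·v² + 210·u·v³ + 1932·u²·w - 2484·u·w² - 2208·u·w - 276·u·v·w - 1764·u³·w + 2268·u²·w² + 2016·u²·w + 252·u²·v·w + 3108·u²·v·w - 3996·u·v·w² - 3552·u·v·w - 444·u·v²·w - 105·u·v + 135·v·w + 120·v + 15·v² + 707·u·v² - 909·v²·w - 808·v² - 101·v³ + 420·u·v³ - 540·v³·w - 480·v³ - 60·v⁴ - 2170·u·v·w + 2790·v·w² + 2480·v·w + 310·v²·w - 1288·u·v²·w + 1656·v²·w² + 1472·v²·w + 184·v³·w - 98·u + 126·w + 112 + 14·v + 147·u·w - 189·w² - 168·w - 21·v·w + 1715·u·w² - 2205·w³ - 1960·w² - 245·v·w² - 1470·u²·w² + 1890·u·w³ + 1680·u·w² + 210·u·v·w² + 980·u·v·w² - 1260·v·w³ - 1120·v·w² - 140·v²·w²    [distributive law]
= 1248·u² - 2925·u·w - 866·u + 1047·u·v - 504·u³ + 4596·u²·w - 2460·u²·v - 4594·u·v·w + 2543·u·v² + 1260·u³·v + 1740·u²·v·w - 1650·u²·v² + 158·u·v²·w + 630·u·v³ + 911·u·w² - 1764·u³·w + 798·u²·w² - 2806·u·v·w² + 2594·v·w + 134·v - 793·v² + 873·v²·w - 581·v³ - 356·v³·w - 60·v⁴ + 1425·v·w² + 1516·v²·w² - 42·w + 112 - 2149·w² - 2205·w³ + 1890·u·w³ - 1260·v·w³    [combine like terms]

Applying distributive law to the line above:

(-84·u + 72·u² - 48·u·v + 210·u·v - 180·u²·v + 120·u·v² - 294·u·w + 252·u²·w - 168·u·v·w + 7·v - 6·u·v + 4·v² - 105·v² + 90·u·v² - 60·v³ + 322·v·w - 276·u·v·w + 184·v²·w + 14 - 12·u + 8·v - 21·w + 18·u·w - 12·v·w - 245·w² + 210·u·w² - 140·v·w²)·(-7·u + 9·w + 8 + v)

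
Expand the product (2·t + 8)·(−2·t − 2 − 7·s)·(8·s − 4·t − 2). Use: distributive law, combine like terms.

24·s·t² + 16·t³ + 88·t² + 92·s·t + 104·t − 112·s²·t − 16·s + 32 − 448·s²

(2·t + 8)·(−2·t − 2 − 7·s)·(8·s − 4·t − 2)
= (−4·t² − 4·t − 14·s·t − 16·t − 16 − 56·s)·(8·s − 4·t − 2)    [distributive law]
= (−4·t² − 20·t − 14·s·t − 16 − 56·s)·(8·s − 4·t − 2)    [combine like terms]
= −32·s·t² + 16·t³ + 8·t² − 160·s·t + 80·t² + 40·t − 112·s²·t + 56·s·t² + 28·s·t − 128·s + 64·t + 32 − 448·s² + 224·s·t + 112·s    [distributive law]
= 24·s·t² + 16·t³ + 88·t² + 92·s·t + 104·t − 112·s²·t − 16·s + 32 − 448·s²    [combine like terms]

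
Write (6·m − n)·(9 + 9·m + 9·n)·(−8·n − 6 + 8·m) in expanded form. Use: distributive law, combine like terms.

(6·m − n)·(9 + 9·m + 9·n)·(−8·n − 6 + 8·m)
= (54·m + 54·m^2 + 54·m·n − 9·n − 9·m·n − 9·n^2)·(−8·n − 6 + 8·m)    [distributive law]
= (54·m + 54·m^2 + 45·m·n − 9·n − 9·n^2)·(−8·n − 6 + 8·m)    [combine like terms]
= −432·m·n − 324·m + 432·m^2 − 432·m^2·n − 324·m^2 + 432·m^3 − 360·m·n^2 − 270·m·n + 360·m^2·n + 72·n^2 + 54·n − 72·m·n + 72·n^3 + 54·n^2 − 72·m·n^2    [distributive law]
= −774·m·n − 324·m + 108·m^2 − 72·m^2·n + 432·m^3 − 432·m·n^2 + 126·n^2 + 54·n + 72·n^3    [combine like terms]

−774·m·n − 324·m + 108·m^2 − 72·m^2·n + 432·m^3 − 432·m·n^2 + 126·n^2 + 54·n + 72·n^3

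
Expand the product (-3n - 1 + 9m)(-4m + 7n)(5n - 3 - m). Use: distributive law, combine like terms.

(-3n - 1 + 9m)(-4m + 7n)(5n - 3 - m)
= (12mn - 21n^2 + 4m - 7n - 36m^2 + 63mn)(5n - 3 - m)    [distributive law]
= (75mn - 21n^2 + 4m - 7n - 36m^2)(5n - 3 - m)    [combine like terms]
= 375mn^2 - 225mn - 75m^2n - 105n^3 + 63n^2 + 21mn^2 + 20mn - 12m - 4m^2 - 35n^2 + 21n + 7mn - 180m^2n + 108m^2 + 36m^3    [distributive law]
= 396mn^2 - 198mn - 255m^2n - 105n^3 + 28n^2 - 12m + 104m^2 + 21n + 36m^3    [combine like terms]

396mn^2 - 198mn - 255m^2n - 105n^3 + 28n^2 - 12m + 104m^2 + 21n + 36m^3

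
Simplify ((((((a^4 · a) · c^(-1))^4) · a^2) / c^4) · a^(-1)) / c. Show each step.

((((((a^4 · a) · c^(-1))^4) · a^2) / c^4) · a^(-1)) / c
= ((((((a^4 · a)^4) · ((c^(-1))^4)) · a^2) / c^4) · a^(-1)) / c    [power of a product]
= (((((((a^4)^4) · (a^4)) · ((c^(-1))^4)) · a^2) / c^4) · a^(-1)) / c    [power of a product]
= (((((a^16 · (a^4)) · ((c^(-1))^4)) · a^2) / c^4) · a^(-1)) / c    [power of a power]
= ((((a^20 · ((c^(-1))^4)) · a^2) / c^4) · a^(-1)) / c    [product of powers]
= ((((a^20 · c^(-4)) · a^2) / c^4) · a^(-1)) / c    [power of a power]
= a^21c^(-9)    [quotient of powers; product of powers]

a^21c^(-9)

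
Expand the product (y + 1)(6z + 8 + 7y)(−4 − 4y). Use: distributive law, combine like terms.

(y + 1)(6z + 8 + 7y)(−4 − 4y)
= (6yz + 8y + 7y^2 + 6z + 8 + 7y)(−4 − 4y)    [distributive law]
= (6yz + 15y + 7y^2 + 6z + 8)(−4 − 4y)    [combine like terms]
= −24yz − 24y^2z − 60y − 60y^2 − 28y^2 − 28y^3 − 24z − 24yz − 32 − 32y    [distributive law]
= −48yz − 24y^2z − 92y − 88y^2 − 28y^3 − 24z − 32    [combine like terms]

−48yz − 24y^2z − 92y − 88y^2 − 28y^3 − 24z − 32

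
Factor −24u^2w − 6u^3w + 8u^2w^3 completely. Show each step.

−24u^2w − 6u^3w + 8u^2w^3
= 2(−12u^2w − 3u^3w + 4u^2w^3)    [factor out 2]
= 2u^2w(−12 − 3u + 4w^2)    [factor out u^2w]

2u^2w(−12 − 3u + 4w^2)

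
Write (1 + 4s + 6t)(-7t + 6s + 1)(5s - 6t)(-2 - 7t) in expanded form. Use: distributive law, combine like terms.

(1 + 4s + 6t)(-7t + 6s + 1)(5s - 6t)(-2 - 7t)
= (-7t + 6s + 1 - 28st + 24s^2 + 4s - 42t^2 + 36st + 6t)(5s - 6t)(-2 - 7t)    [distributive law]
= (-t + 10s + 1 + 8st + 24s^2 - 42t^2)(5s - 6t)(-2 - 7t)    [combine like terms]
= (-5st + 6t^2 + 50s^2 - 60st + 5s - 6t + 40s^2t - 48st^2 + 120s^3 - 144s^2t - 210st^2 + 252t^3)(-2 - 7t)    [distributive law]
= (-65st + 6t^2 + 50s^2 + 5s - 6t - 104s^2t - 258st^2 + 120s^3 + 252t^3)(-2 - 7t)    [combine like terms]
= 130st + 455st^2 - 12t^2 - 42t^3 - 100s^2 - 350s^2t - 10s - 35st + 12t + 42t^2 + 208s^2t + 728s^2t^2 + 516st^2 + 1806st^3 - 240s^3 - 840s^3t - 504t^3 - 1764t^4    [distributive law]
= 95st + 971st^2 + 30t^2 - 546t^3 - 100s^2 - 142s^2t - 10s + 12t + 728s^2t^2 + 1806st^3 - 240s^3 - 840s^3t - 1764t^4    [combine like terms]

95st + 971st^2 + 30t^2 - 546t^3 - 100s^2 - 142s^2t - 10s + 12t + 728s^2t^2 + 1806st^3 - 240s^3 - 840s^3t - 1764t^4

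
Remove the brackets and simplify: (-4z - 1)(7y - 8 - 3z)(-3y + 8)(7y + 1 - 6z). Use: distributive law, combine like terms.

(-4z - 1)(7y - 8 - 3z)(-3y + 8)(7y + 1 - 6z)
= (-28yz + 32z + 12z^2 - 7y + 8 + 3z)(-3y + 8)(7y + 1 - 6z)    [distributive law]
= (-28yz + 35z + 12z^2 - 7y + 8)(-3y + 8)(7y + 1 - 6z)    [combine like terms]
= (84y^2z - 224yz - 105yz + 280z - 36yz^2 + 96z^2 + 21y^2 - 56y - 24y + 64)(7y + 1 - 6z)    [distributive law]
= (84y^2z - 329yz + 280z - 36yz^2 + 96z^2 + 21y^2 - 80y + 64)(7y + 1 - 6z)    [combine like terms]
= 588y^3z + 84y^2z - 504y^2z^2 - 2303y^2z - 329yz + 1974yz^2 + 1960yz + 280z - 1680z^2 - 252y^2z^2 - 36yz^2 + 216yz^3 + 672yz^2 + 96z^2 - 576z^3 + 147y^3 + 21y^2 - 126y^2z - 560y^2 - 80y + 480yz + 448y + 64 - 384z    [distributive law]
= 588y^3z - 2345y^2z - 756y^2z^2 + 2111yz + 2610yz^2 - 104z - 1584z^2 + 216yz^3 - 576z^3 + 147y^3 - 539y^2 + 368y + 64    [combine like terms]

588y^3z - 2345y^2z - 756y^2z^2 + 2111yz + 2610yz^2 - 104z - 1584z^2 + 216yz^3 - 576z^3 + 147y^3 - 539y^2 + 368y + 64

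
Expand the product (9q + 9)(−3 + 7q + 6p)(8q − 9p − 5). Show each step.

−27q² − 162pq − 396q + 504q³ − 135pq² − 486p²q − 27p + 135 − 486p²

(9q + 9)(−3 + 7q + 6p)(8q − 9p − 5)
= (−27q + 63q² + 54pq − 27 + 63q + 54p)(8q − 9p − 5)    [distributive law]
= (36q + 63q² + 54pq − 27 + 54p)(8q − 9p − 5)    [combine like terms]
= 288q² − 324pq − 180q + 504q³ − 567pq² − 315q² + 432pq² − 486p²q − 270pq − 216q + 243p + 135 + 432pq − 486p² − 270p    [distributive law]
= −27q² − 162pq − 396q + 504q³ − 135pq² − 486p²q − 27p + 135 − 486p²    [combine like terms]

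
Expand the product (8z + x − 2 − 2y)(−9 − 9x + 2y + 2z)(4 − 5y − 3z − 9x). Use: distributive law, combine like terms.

(8z + x − 2 − 2y)(−9 − 9x + 2y + 2z)(4 − 5y − 3z − 9x)
= (−72z − 72xz + 16yz + 16z^2 − 9x − 9x^2 + 2xy + 2xz + 18 + 18x − 4y − 4z + 18y + 18xy − 4y^2 − 4yz)(4 − 5y − 3z − 9x)    [distributive law]
= (−76z − 70xz + 12yz + 16z^2 + 9x − 9x^2 + 20xy + 18 + 14y − 4y^2)(4 − 5y − 3z − 9x)    [combine like terms]
= −304z + 380yz + 228z^2 + 684xz − 280xz + 350xyz + 210xz^2 + 630x^2z + 48yz − 60y^2z − 36yz^2 − 108xyz + 64z^2 − 80yz^2 − 48z^3 − 144xz^2 + 36x − 45xy − 27xz − 81x^2 − 36x^2 + 45x^2y + 27x^2z + 81x^3 + 80xy − 100xy^2 − 60xyz − 180x^2y + 72 − 90y − 54z − 162x + 56y − 70y^2 − 42yz − 126xy − 16y^2 + 20y^3 + 12y^2z + 36xy^2    [distributive law]
= −358z + 386yz + 292z^2 + 377xz + 182xyz + 66xz^2 + 657x^2z − 48y^2z − 116yz^2 − 48z^3 − 126x − 91xy − 117x^2 − 135x^2y + 81x^3 − 64xy^2 + 72 − 34y − 86y^2 + 20y^3    [combine like terms]

−358z + 386yz + 292z^2 + 377xz + 182xyz + 66xz^2 + 657x^2z − 48y^2z − 116yz^2 − 48z^3 − 126x − 91xy − 117x^2 − 135x^2y + 81x^3 − 64xy^2 + 72 − 34y − 86y^2 + 20y^3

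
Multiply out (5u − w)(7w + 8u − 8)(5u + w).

(5u − w)(7w + 8u − 8)(5u + w)
= (35uw + 40u^2 − 40u − 7w^2 − 8uw + 8w)(5u + w)    [distributive law]
= (27uw + 40u^2 − 40u − 7w^2 + 8w)(5u + w)    [combine like terms]
= 135u^2w + 27uw^2 + 200u^3 + 40u^2w − 200u^2 − 40uw − 35uw^2 − 7w^3 + 40uw + 8w^2    [distributive law]
= 175u^2w − 8uw^2 + 200u^3 − 200u^2 − 7w^3 + 8w^2    [combine like terms]

175u^2w − 8uw^2 + 200u^3 − 200u^2 − 7w^3 + 8w^2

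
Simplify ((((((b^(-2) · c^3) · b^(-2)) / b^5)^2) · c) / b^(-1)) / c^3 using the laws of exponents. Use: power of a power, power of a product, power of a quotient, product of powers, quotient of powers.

((((((b^(-2) · c^3) · b^(-2)) / b^5)^2) · c) / b^(-1)) / c^3
= ((((((b^(-2) · c^3) · b^(-2))^2) / ((b^5)^2)) · c) / b^(-1)) / c^3    [power of a quotient]
= ((((((b^(-2) · c^3)^2) · ((b^(-2))^2)) / ((b^5)^2)) · c) / b^(-1)) / c^3    [power of a product]
= (((((((b^(-2))^2) · ((c^3)^2)) · ((b^(-2))^2)) / ((b^5)^2)) · c) / b^(-1)) / c^3    [power of a product]
= (((((b^(-4) · ((c^3)^2)) · ((b^(-2))^2)) / ((b^5)^2)) · c) / b^(-1)) / c^3    [power of a power]
= (((((b^(-4) · c^6) · ((b^(-2))^2)) / ((b^5)^2)) · c) / b^(-1)) / c^3    [power of a power]
= (((((b^(-4) · c^6) · b^(-4)) / ((b^5)^2)) · c) / b^(-1)) / c^3    [power of a power]
= (((((b^(-4) · c^6) · b^(-4)) / b^10) · c) / b^(-1)) / c^3    [power of a power]
= b^(-17)c^4    [quotient of powers; product of powers]

b^(-17)c^4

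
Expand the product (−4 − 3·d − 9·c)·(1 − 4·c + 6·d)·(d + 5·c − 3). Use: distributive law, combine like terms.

(−4 − 3·d − 9·c)·(1 − 4·c + 6·d)·(d + 5·c − 3)
= (−4 + 16·c − 24·d − 3·d + 12·c·d − 18·d^2 − 9·c + 36·c^2 − 54·c·d)·(d + 5·c − 3)    [distributive law]
= (−4 + 7·c − 27·d − 42·c·d − 18·d^2 + 36·c^2)·(d + 5·c − 3)    [combine like terms]
= −4·d − 20·c + 12 + 7·c·d + 35·c^2 − 21·c − 27·d^2 − 135·c·d + 81·d − 42·c·d^2 − 210·c^2·d + 126·c·d − 18·d^3 − 90·c·d^2 + 54·d^2 + 36·c^2·d + 180·c^3 − 108·c^2    [distributive law]
= 77·d − 41·c + 12 − 2·c·d − 73·c^2 + 27·d^2 − 132·c·d^2 − 174·c^2·d − 18·d^3 + 180·c^3    [combine like terms]

77·d − 41·c + 12 − 2·c·d − 73·c^2 + 27·d^2 − 132·c·d^2 − 174·c^2·d − 18·d^3 + 180·c^3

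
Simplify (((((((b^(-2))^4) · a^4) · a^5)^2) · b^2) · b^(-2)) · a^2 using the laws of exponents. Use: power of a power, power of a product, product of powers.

(((((((b^(-2))^4) · a^4) · a^5)^2) · b^2) · b^(-2)) · a^2
= (((((((b^(-2))^4) · a^4)^2) · ((a^5)^2)) · b^2) · b^(-2)) · a^2    [power of a product]
= (((((((b^(-2))^4)^2) · ((a^4)^2)) · ((a^5)^2)) · b^2) · b^(-2)) · a^2    [power of a product]
= ((((((b^(-2))^8) · ((a^4)^2)) · ((a^5)^2)) · b^2) · b^(-2)) · a^2    [power of a power]
= ((((b^(-16) · ((a^4)^2)) · ((a^5)^2)) · b^2) · b^(-2)) · a^2    [power of a power]
= ((((b^(-16) · a^8) · ((a^5)^2)) · b^2) · b^(-2)) · a^2    [power of a power]
= ((((b^(-16) · a^8) · a^10) · b^2) · b^(-2)) · a^2    [power of a power]
= a^20b^(-16)    [product of powers]

a^20b^(-16)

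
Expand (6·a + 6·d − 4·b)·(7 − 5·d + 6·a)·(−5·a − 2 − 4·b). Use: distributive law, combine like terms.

(6·a + 6·d − 4·b)·(7 − 5·d + 6·a)·(−5·a − 2 − 4·b)
= (42·a − 30·a·d + 36·a² + 42·d − 30·d² + 36·a·d − 28·b + 20·b·d − 24·a·b)·(−5·a − 2 − 4·b)    [distributive law]
= (42·a + 6·a·d + 36·a² + 42·d − 30·d² − 28·b + 20·b·d − 24·a·b)·(−5·a − 2 − 4·b)    [combine like terms]
= −210·a² − 84·a − 168·a·b − 30·a²·d − 12·a·d − 24·a·b·d − 180·a³ − 72·a² − 144·a²·b − 210·a·d − 84·d − 168·b·d + 150·a·d² + 60·d² + 120·b·d² + 140·a·b + 56·b + 112·b² − 100·a·b·d − 40·b·d − 80·b²·d + 120·a²·b + 48·a·b + 96·a·b²    [distributive law]
= −282·a² − 84·a + 20·a·b − 30·a²·d − 222·a·d − 124·a·b·d − 180·a³ − 24·a²·b − 84·d − 208·b·d + 150·a·d² + 60·d² + 120·b·d² + 56·b + 112·b² − 80·b²·d + 96·a·b²    [combine like terms]

−282·a² − 84·a + 20·a·b − 30·a²·d − 222·a·d − 124·a·b·d − 180·a³ − 24·a²·b − 84·d − 208·b·d + 150·a·d² + 60·d² + 120·b·d² + 56·b + 112·b² − 80·b²·d + 96·a·b²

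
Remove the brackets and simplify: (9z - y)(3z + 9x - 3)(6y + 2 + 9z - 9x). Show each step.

(9z - y)(3z + 9x - 3)(6y + 2 + 9z - 9x)
= (27z² + 81xz - 27z - 3yz - 9xy + 3y)(6y + 2 + 9z - 9x)    [distributive law]
= 162yz² + 54z² + 243z³ - 243xz² + 486xyz + 162xz + 729xz² - 729x²z - 162yz - 54z - 243z² + 243xz - 18y²z - 6yz - 27yz² + 27xyz - 54xy² - 18xy - 81xyz + 81x²y + 18y² + 6y + 27yz - 27xy    [distributive law]
= 135yz² - 189z² + 243z³ + 486xz² + 432xyz + 405xz - 729x²z - 141yz - 54z - 18y²z - 54xy² - 45xy + 81x²y + 18y² + 6y    [combine like terms]

135yz² - 189z² + 243z³ + 486xz² + 432xyz + 405xz - 729x²z - 141yz - 54z - 18y²z - 54xy² - 45xy + 81x²y + 18y² + 6y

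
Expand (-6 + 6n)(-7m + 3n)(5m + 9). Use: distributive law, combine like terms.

210m² + 378m - 468mn - 162n - 210m²n + 90mn² + 162n²

(-6 + 6n)(-7m + 3n)(5m + 9)
= (42m - 18n - 42mn + 18n²)(5m + 9)    [distributive law]
= 210m² + 378m - 90mn - 162n - 210m²n - 378mn + 90mn² + 162n²    [distributive law]
= 210m² + 378m - 468mn - 162n - 210m²n + 90mn² + 162n²    [combine like terms]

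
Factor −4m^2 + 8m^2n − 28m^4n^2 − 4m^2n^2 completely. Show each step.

4m^2(−1 + 2n − 7m^2n^2 − n^2)

−4m^2 + 8m^2n − 28m^4n^2 − 4m^2n^2
= 4(−m^2 + 2m^2n − 7m^4n^2 − m^2n^2)    [factor out 4]
= 4m^2(−1 + 2n − 7m^2n^2 − n^2)    [factor out m^2]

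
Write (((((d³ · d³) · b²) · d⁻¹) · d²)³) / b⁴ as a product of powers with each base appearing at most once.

b²·d²¹

(((((d³ · d³) · b²) · d⁻¹) · d²)³) / b⁴
= (((((d³ · d³) · b²) · d⁻¹)³) · ((d²)³)) / b⁴    [power of a product]
= (((((d³ · d³) · b²)³) · ((d⁻¹)³)) · ((d²)³)) / b⁴    [power of a product]
= (((((d³ · d³)³) · ((b²)³)) · ((d⁻¹)³)) · ((d²)³)) / b⁴    [power of a product]
= ((((((d³)³) · ((d³)³)) · ((b²)³)) · ((d⁻¹)³)) · ((d²)³)) / b⁴    [power of a product]
= ((((d⁹ · ((d³)³)) · ((b²)³)) · ((d⁻¹)³)) · ((d²)³)) / b⁴    [power of a power]
= ((((d⁹ · d⁹) · ((b²)³)) · ((d⁻¹)³)) · ((d²)³)) / b⁴    [power of a power]
= (((d¹⁸ · ((b²)³)) · ((d⁻¹)³)) · ((d²)³)) / b⁴    [product of powers]
= (((d¹⁸ · b⁶) · ((d⁻¹)³)) · ((d²)³)) / b⁴    [power of a power]
= (((d¹⁸ · b⁶) · d⁻³) · ((d²)³)) / b⁴    [power of a power]
= (((d¹⁸ · b⁶) · d⁻³) · d⁶) / b⁴    [power of a power]
= b²·d²¹    [quotient of powers; product of powers]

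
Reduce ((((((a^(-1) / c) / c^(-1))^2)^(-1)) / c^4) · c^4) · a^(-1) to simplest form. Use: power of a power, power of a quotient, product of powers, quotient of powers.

a

((((((a^(-1) / c) / c^(-1))^2)^(-1)) / c^4) · c^4) · a^(-1)
= (((((a^(-1) / c) / c^(-1))^(-2)) / c^4) · c^4) · a^(-1)    [power of a power]
= (((((a^(-1) / c)^(-2)) / ((c^(-1))^(-2))) / c^4) · c^4) · a^(-1)    [power of a quotient]
= ((((((a^(-1))^(-2)) / (c^(-2))) / ((c^(-1))^(-2))) / c^4) · c^4) · a^(-1)    [power of a quotient]
= ((((a^2 / (c^(-2))) / ((c^(-1))^(-2))) / c^4) · c^4) · a^(-1)    [power of a power]
= ((((a^2 / c^(-2)) / c^2) / c^4) · c^4) · a^(-1)    [power of a power]
= a    [quotient of powers; product of powers]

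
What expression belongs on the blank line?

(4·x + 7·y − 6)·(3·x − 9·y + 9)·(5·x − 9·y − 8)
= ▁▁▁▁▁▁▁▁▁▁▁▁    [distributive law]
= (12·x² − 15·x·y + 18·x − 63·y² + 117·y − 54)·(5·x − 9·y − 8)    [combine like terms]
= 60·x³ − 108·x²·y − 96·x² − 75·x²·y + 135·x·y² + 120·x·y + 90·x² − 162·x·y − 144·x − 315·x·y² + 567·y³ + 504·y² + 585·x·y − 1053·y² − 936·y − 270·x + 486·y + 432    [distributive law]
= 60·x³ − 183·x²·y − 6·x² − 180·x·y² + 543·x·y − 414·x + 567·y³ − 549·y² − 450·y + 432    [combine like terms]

By distributive law:

(12·x² − 36·x·y + 36·x + 21·x·y − 63·y² + 63·y − 18·x + 54·y − 54)·(5·x − 9·y − 8)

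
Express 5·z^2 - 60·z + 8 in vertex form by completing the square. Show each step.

5(z - 6)^2 - 172

5·z^2 - 60·z + 8
= 5(z^2 - 12·z) + 8    [factor out 5 from the z-terms]
= 5(z^2 - 12·z + 36 - 36) + 8    [add and subtract 36 inside the bracket]
= 5(z - 6)^2 - 180 + 8    [perfect-square identity]
= 5(z - 6)^2 - 172    [combine constants]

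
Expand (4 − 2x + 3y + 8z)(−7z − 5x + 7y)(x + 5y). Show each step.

(4 − 2x + 3y + 8z)(−7z − 5x + 7y)(x + 5y)
= (−28z − 20x + 28y + 14xz + 10x^2 − 14xy − 21yz − 15xy + 21y^2 − 56z^2 − 40xz + 56yz)(x + 5y)    [distributive law]
= (−28z − 20x + 28y − 26xz + 10x^2 − 29xy + 35yz + 21y^2 − 56z^2)(x + 5y)    [combine like terms]
= −28xz − 140yz − 20x^2 − 100xy + 28xy + 140y^2 − 26x^2z − 130xyz + 10x^3 + 50x^2y − 29x^2y − 145xy^2 + 35xyz + 175y^2z + 21xy^2 + 105y^3 − 56xz^2 − 280yz^2    [distributive law]
= −28xz − 140yz − 20x^2 − 72xy + 140y^2 − 26x^2z − 95xyz + 10x^3 + 21x^2y − 124xy^2 + 175y^2z + 105y^3 − 56xz^2 − 280yz^2    [combine like terms]

−28xz − 140yz − 20x^2 − 72xy + 140y^2 − 26x^2z − 95xyz + 10x^3 + 21x^2y − 124xy^2 + 175y^2z + 105y^3 − 56xz^2 − 280yz^2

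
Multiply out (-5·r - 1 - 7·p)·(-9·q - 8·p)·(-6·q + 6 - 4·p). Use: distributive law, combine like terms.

(-5·r - 1 - 7·p)·(-9·q - 8·p)·(-6·q + 6 - 4·p)
= (45·q·r + 40·p·r + 9·q + 8·p + 63·p·q + 56·p^2)·(-6·q + 6 - 4·p)    [distributive law]
= -270·q^2·r + 270·q·r - 180·p·q·r - 240·p·q·r + 240·p·r - 160·p^2·r - 54·q^2 + 54·q - 36·p·q - 48·p·q + 48·p - 32·p^2 - 378·p·q^2 + 378·p·q - 252·p^2·q - 336·p^2·q + 336·p^2 - 224·p^3    [distributive law]
= -270·q^2·r + 270·q·r - 420·p·q·r + 240·p·r - 160·p^2·r - 54·q^2 + 54·q + 294·p·q + 48·p + 304·p^2 - 378·p·q^2 - 588·p^2·q - 224·p^3    [combine like terms]

-270·q^2·r + 270·q·r - 420·p·q·r + 240·p·r - 160·p^2·r - 54·q^2 + 54·q + 294·p·q + 48·p + 304·p^2 - 378·p·q^2 - 588·p^2·q - 224·p^3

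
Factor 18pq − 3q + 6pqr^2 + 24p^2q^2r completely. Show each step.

3q(6p − 1 + 2pr^2 + 8p^2qr)

18pq − 3q + 6pqr^2 + 24p^2q^2r
= 3(6pq − q + 2pqr^2 + 8p^2q^2r)    [factor out 3]
= 3q(6p − 1 + 2pr^2 + 8p^2qr)    [factor out q]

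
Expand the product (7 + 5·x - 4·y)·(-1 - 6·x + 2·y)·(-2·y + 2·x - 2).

(7 + 5·x - 4·y)·(-1 - 6·x + 2·y)·(-2·y + 2·x - 2)
= (-7 - 42·x + 14·y - 5·x - 30·x^2 + 10·x·y + 4·y + 24·x·y - 8·y^2)·(-2·y + 2·x - 2)    [distributive law]
= (-7 - 47·x + 18·y - 30·x^2 + 34·x·y - 8·y^2)·(-2·y + 2·x - 2)    [combine like terms]
= 14·y - 14·x + 14 + 94·x·y - 94·x^2 + 94·x - 36·y^2 + 36·x·y - 36·y + 60·x^2·y - 60·x^3 + 60·x^2 - 68·x·y^2 + 68·x^2·y - 68·x·y + 16·y^3 - 16·x·y^2 + 16·y^2    [distributive law]
= -22·y + 80·x + 14 + 62·x·y - 34·x^2 - 20·y^2 + 128·x^2·y - 60·x^3 - 84·x·y^2 + 16·y^3    [combine like terms]

-22·y + 80·x + 14 + 62·x·y - 34·x^2 - 20·y^2 + 128·x^2·y - 60·x^3 - 84·x·y^2 + 16·y^3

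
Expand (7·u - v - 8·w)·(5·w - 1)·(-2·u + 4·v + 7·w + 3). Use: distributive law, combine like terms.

-70·u²·w + 150·u·v·w + 325·u·w² + 40·u·w + 14·u² - 30·u·v - 21·u - 20·v²·w - 195·v·w² + 24·v·w + 4·v² + 3·v - 280·w³ - 64·w² + 24·w

(7·u - v - 8·w)·(5·w - 1)·(-2·u + 4·v + 7·w + 3)
= (35·u·w - 7·u - 5·v·w + v - 40·w² + 8·w)·(-2·u + 4·v + 7·w + 3)    [distributive law]
= -70·u²·w + 140·u·v·w + 245·u·w² + 105·u·w + 14·u² - 28·u·v - 49·u·w - 21·u + 10·u·v·w - 20·v²·w - 35·v·w² - 15·v·w - 2·u·v + 4·v² + 7·v·w + 3·v + 80·u·w² - 160·v·w² - 280·w³ - 120·w² - 16·u·w + 32·v·w + 56·w² + 24·w    [distributive law]
= -70·u²·w + 150·u·v·w + 325·u·w² + 40·u·w + 14·u² - 30·u·v - 21·u - 20·v²·w - 195·v·w² + 24·v·w + 4·v² + 3·v - 280·w³ - 64·w² + 24·w    [combine like terms]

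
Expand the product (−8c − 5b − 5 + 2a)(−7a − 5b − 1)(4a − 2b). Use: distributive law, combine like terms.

224a^2c + 48abc − 80b^2c + 32ac − 16bc + 128a^2b + 50ab^2 − 50b^3 + 54ab − 60b^2 + 132a^2 + 20a − 10b − 56a^3

(−8c − 5b − 5 + 2a)(−7a − 5b − 1)(4a − 2b)
= (56ac + 40bc + 8c + 35ab + 25b^2 + 5b + 35a + 25b + 5 − 14a^2 − 10ab − 2a)(4a − 2b)    [distributive law]
= (56ac + 40bc + 8c + 25ab + 25b^2 + 30b + 33a + 5 − 14a^2)(4a − 2b)    [combine like terms]
= 224a^2c − 112abc + 160abc − 80b^2c + 32ac − 16bc + 100a^2b − 50ab^2 + 100ab^2 − 50b^3 + 120ab − 60b^2 + 132a^2 − 66ab + 20a − 10b − 56a^3 + 28a^2b    [distributive law]
= 224a^2c + 48abc − 80b^2c + 32ac − 16bc + 128a^2b + 50ab^2 − 50b^3 + 54ab − 60b^2 + 132a^2 + 20a − 10b − 56a^3    [combine like terms]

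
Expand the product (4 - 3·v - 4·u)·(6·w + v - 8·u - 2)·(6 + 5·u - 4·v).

144·w - 24·u·w - 204·v·w + 92·v + 266·u·v - 58·v^2 - 184·u + 72·u^2 - 48 + 6·u·v·w + 72·v^2·w - 95·u·v^2 + 12·v^3 - 28·u^2·v - 120·u^2·w + 160·u^3

(4 - 3·v - 4·u)·(6·w + v - 8·u - 2)·(6 + 5·u - 4·v)
= (24·w + 4·v - 32·u - 8 - 18·v·w - 3·v^2 + 24·u·v + 6·v - 24·u·w - 4·u·v + 32·u^2 + 8·u)·(6 + 5·u - 4·v)    [distributive law]
= (24·w + 10·v - 24·u - 8 - 18·v·w - 3·v^2 + 20·u·v - 24·u·w + 32·u^2)·(6 + 5·u - 4·v)    [combine like terms]
= 144·w + 120·u·w - 96·v·w + 60·v + 50·u·v - 40·v^2 - 144·u - 120·u^2 + 96·u·v - 48 - 40·u + 32·v - 108·v·w - 90·u·v·w + 72·v^2·w - 18·v^2 - 15·u·v^2 + 12·v^3 + 120·u·v + 100·u^2·v - 80·u·v^2 - 144·u·w - 120·u^2·w + 96·u·v·w + 192·u^2 + 160·u^3 - 128·u^2·v    [distributive law]
= 144·w - 24·u·w - 204·v·w + 92·v + 266·u·v - 58·v^2 - 184·u + 72·u^2 - 48 + 6·u·v·w + 72·v^2·w - 95·u·v^2 + 12·v^3 - 28·u^2·v - 120·u^2·w + 160·u^3    [combine like terms]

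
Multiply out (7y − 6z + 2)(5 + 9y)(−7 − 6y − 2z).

(7y − 6z + 2)(5 + 9y)(−7 − 6y − 2z)
= (35y + 63y^2 − 30z − 54yz + 10 + 18y)(−7 − 6y − 2z)    [distributive law]
= (53y + 63y^2 − 30z − 54yz + 10)(−7 − 6y − 2z)    [combine like terms]
= −371y − 318y^2 − 106yz − 441y^2 − 378y^3 − 126y^2z + 210z + 180yz + 60z^2 + 378yz + 324y^2z + 108yz^2 − 70 − 60y − 20z    [distributive law]
= −431y − 759y^2 + 452yz − 378y^3 + 198y^2z + 190z + 60z^2 + 108yz^2 − 70    [combine like terms]

−431y − 759y^2 + 452yz − 378y^3 + 198y^2z + 190z + 60z^2 + 108yz^2 − 70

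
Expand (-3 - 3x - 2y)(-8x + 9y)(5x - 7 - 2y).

(-3 - 3x - 2y)(-8x + 9y)(5x - 7 - 2y)
= (24x - 27y + 24x² - 27xy + 16xy - 18y²)(5x - 7 - 2y)    [distributive law]
= (24x - 27y + 24x² - 11xy - 18y²)(5x - 7 - 2y)    [combine like terms]
= 120x² - 168x - 48xy - 135xy + 189y + 54y² + 120x³ - 168x² - 48x²y - 55x²y + 77xy + 22xy² - 90xy² + 126y² + 36y³    [distributive law]
= -48x² - 168x - 106xy + 189y + 180y² + 120x³ - 103x²y - 68xy² + 36y³    [combine like terms]

-48x² - 168x - 106xy + 189y + 180y² + 120x³ - 103x²y - 68xy² + 36y³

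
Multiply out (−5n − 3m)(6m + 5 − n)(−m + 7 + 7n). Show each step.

−99m^2n − 269mn − 194mn^2 − 175n − 140n^2 + 35n^3 + 18m^3 − 111m^2 − 105m

(−5n − 3m)(6m + 5 − n)(−m + 7 + 7n)
= (−30mn − 25n + 5n^2 − 18m^2 − 15m + 3mn)(−m + 7 + 7n)    [distributive law]
= (−27mn − 25n + 5n^2 − 18m^2 − 15m)(−m + 7 + 7n)    [combine like terms]
= 27m^2n − 189mn − 189mn^2 + 25mn − 175n − 175n^2 − 5mn^2 + 35n^2 + 35n^3 + 18m^3 − 126m^2 − 126m^2n + 15m^2 − 105m − 105mn    [distributive law]
= −99m^2n − 269mn − 194mn^2 − 175n − 140n^2 + 35n^3 + 18m^3 − 111m^2 − 105m    [combine like terms]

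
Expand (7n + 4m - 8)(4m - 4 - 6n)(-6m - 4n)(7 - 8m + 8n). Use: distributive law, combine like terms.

1112m²n - 64m³n - 2592m²n² + 2868mn² + 544mn³ - 8mn - 1584n² + 536n³ + 1344n⁴ - 2976m³ + 768m⁴ + 3552m² - 1344m - 896n

(7n + 4m - 8)(4m - 4 - 6n)(-6m - 4n)(7 - 8m + 8n)
= (28mn - 28n - 42n² + 16m² - 16m - 24mn - 32m + 32 + 48n)(-6m - 4n)(7 - 8m + 8n)    [distributive law]
= (4mn + 20n - 42n² + 16m² - 48m + 32)(-6m - 4n)(7 - 8m + 8n)    [combine like terms]
= (-24m²n - 16mn² - 120mn - 80n² + 252mn² + 168n³ - 96m³ - 64m²n + 288m² + 192mn - 192m - 128n)(7 - 8m + 8n)    [distributive law]
= (-88m²n + 236mn² + 72mn - 80n² + 168n³ - 96m³ + 288m² - 192m - 128n)(7 - 8m + 8n)    [combine like terms]
= -616m²n + 704m³n - 704m²n² + 1652mn² - 1888m²n² + 1888mn³ + 504mn - 576m²n + 576mn² - 560n² + 640mn² - 640n³ + 1176n³ - 1344mn³ + 1344n⁴ - 672m³ + 768m⁴ - 768m³n + 2016m² - 2304m³ + 2304m²n - 1344m + 1536m² - 1536mn - 896n + 1024mn - 1024n²    [distributive law]
= 1112m²n - 64m³n - 2592m²n² + 2868mn² + 544mn³ - 8mn - 1584n² + 536n³ + 1344n⁴ - 2976m³ + 768m⁴ + 3552m² - 1344m - 896n    [combine like terms]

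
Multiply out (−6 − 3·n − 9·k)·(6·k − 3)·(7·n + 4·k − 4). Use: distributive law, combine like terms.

(−6 − 3·n − 9·k)·(6·k − 3)·(7·n + 4·k − 4)
= (−36·k + 18 − 18·k·n + 9·n − 54·k² + 27·k)·(7·n + 4·k − 4)    [distributive law]
= (−9·k + 18 − 18·k·n + 9·n − 54·k²)·(7·n + 4·k − 4)    [combine like terms]
= −63·k·n − 36·k² + 36·k + 126·n + 72·k − 72 − 126·k·n² − 72·k²·n + 72·k·n + 63·n² + 36·k·n − 36·n − 378·k²·n − 216·k³ + 216·k²    [distributive law]
= 45·k·n + 180·k² + 108·k + 90·n − 72 − 126·k·n² − 450·k²·n + 63·n² − 216·k³    [combine like terms]

45·k·n + 180·k² + 108·k + 90·n − 72 − 126·k·n² − 450·k²·n + 63·n² − 216·k³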